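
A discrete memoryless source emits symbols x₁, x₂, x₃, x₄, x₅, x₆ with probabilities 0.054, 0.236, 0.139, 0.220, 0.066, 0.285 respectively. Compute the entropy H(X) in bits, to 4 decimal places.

2.3702 bits

H = −Σ pᵢ log₂ pᵢ.
−0.054·log₂(0.054) = 0.2274
−0.236·log₂(0.236) = 0.4916
−0.139·log₂(0.139) = 0.3957
−0.220·log₂(0.220) = 0.4806
−0.066·log₂(0.066) = 0.2588
−0.285·log₂(0.285) = 0.5161
Sum ≈ 2.3702 → 2.3702 bits.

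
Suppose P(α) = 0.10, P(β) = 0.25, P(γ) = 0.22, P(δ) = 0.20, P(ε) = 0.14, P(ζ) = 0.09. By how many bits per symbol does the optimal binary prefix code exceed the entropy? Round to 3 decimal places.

Entropy H = −Σ p log₂ p ≈ 2.4869 bits.
Huffman merges: 9/100+1/10→19/100; 7/50+19/100→33/100; 1/5+11/50→21/50; 1/4+33/100→29/50; 21/50+29/50→1. L = 63/25 ≈ 2.5200.
L − H = 2.5200 − 2.4869 = 0.033 bits.

0.033 bits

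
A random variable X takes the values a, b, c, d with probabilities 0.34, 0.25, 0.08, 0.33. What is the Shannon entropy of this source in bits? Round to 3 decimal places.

H = −Σ pᵢ log₂ pᵢ.
−0.34·log₂(0.34) = 0.5292
−0.25·log₂(0.25) = 0.5000
−0.08·log₂(0.08) = 0.2915
−0.33·log₂(0.33) = 0.5278
Sum ≈ 1.8485 → 1.849 bits.

1.849 bits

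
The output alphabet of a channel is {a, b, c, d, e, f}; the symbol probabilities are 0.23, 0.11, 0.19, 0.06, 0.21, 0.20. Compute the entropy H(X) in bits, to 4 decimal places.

2.4739 bits

H = −Σ pᵢ log₂ pᵢ.
−0.23·log₂(0.23) = 0.4877
−0.11·log₂(0.11) = 0.3503
−0.19·log₂(0.19) = 0.4552
−0.06·log₂(0.06) = 0.2435
−0.21·log₂(0.21) = 0.4728
−0.20·log₂(0.20) = 0.4644
Sum ≈ 2.4739 → 2.4739 bits.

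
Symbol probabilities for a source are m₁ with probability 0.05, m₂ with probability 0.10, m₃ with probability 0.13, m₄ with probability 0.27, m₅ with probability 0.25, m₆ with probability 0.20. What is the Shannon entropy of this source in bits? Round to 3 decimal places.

H = −Σ pᵢ log₂ pᵢ.
−0.05·log₂(0.05) = 0.2161
−0.10·log₂(0.10) = 0.3322
−0.13·log₂(0.13) = 0.3826
−0.27·log₂(0.27) = 0.5100
−0.25·log₂(0.25) = 0.5000
−0.20·log₂(0.20) = 0.4644
Sum ≈ 2.4053 → 2.405 bits.

2.405 bits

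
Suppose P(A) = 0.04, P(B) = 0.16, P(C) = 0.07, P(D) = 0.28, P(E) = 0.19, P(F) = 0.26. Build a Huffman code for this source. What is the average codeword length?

2.38 bits/symbol

Repeatedly combine the two least-probable nodes; the expected code length is the sum of the merged weights.
merge 1/25 + 7/100 → 11/100
merge 11/100 + 4/25 → 27/100
merge 19/100 + 13/50 → 9/20
merge 27/100 + 7/25 → 11/20
merge 9/20 + 11/20 → 1
L = 11/100 + 27/100 + 9/20 + 11/20 + 1 = 119/50 = 2.38 bits/symbol.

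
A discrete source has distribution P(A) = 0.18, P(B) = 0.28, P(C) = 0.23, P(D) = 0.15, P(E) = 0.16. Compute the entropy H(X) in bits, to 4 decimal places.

2.2808 bits

H = −Σ pᵢ log₂ pᵢ.
−0.18·log₂(0.18) = 0.4453
−0.28·log₂(0.28) = 0.5142
−0.23·log₂(0.23) = 0.4877
−0.15·log₂(0.15) = 0.4105
−0.16·log₂(0.16) = 0.4230
Sum ≈ 2.2808 → 2.2808 bits.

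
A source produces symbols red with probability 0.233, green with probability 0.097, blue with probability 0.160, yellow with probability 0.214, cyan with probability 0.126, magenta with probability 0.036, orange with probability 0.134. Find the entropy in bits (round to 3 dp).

H = −Σ pᵢ log₂ pᵢ.
−0.233·log₂(0.233) = 0.4897
−0.097·log₂(0.097) = 0.3265
−0.160·log₂(0.160) = 0.4230
−0.214·log₂(0.214) = 0.4760
−0.126·log₂(0.126) = 0.3766
−0.036·log₂(0.036) = 0.1727
−0.134·log₂(0.134) = 0.3886
Sum ≈ 2.6529 → 2.653 bits.

2.653 bits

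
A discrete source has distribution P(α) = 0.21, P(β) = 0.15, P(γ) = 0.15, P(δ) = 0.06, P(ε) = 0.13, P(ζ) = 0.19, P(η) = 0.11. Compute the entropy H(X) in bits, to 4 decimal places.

2.7256 bits

H = −Σ pᵢ log₂ pᵢ.
−0.21·log₂(0.21) = 0.4728
−0.15·log₂(0.15) = 0.4105
−0.15·log₂(0.15) = 0.4105
−0.06·log₂(0.06) = 0.2435
−0.13·log₂(0.13) = 0.3826
−0.19·log₂(0.19) = 0.4552
−0.11·log₂(0.11) = 0.3503
Sum ≈ 2.7256 → 2.7256 bits.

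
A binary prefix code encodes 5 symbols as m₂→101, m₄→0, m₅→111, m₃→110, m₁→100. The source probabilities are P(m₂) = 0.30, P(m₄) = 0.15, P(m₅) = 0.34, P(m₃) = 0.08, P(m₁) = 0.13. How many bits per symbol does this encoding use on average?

L̄ = Σ pᵢ·ℓᵢ = 0.30·3 + 0.15·1 + 0.34·3 + 0.08·3 + 0.13·3 = 2.7 bits/symbol.

2.7 bits/symbol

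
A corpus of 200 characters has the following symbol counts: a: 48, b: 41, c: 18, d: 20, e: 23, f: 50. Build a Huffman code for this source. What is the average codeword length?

2.495 bits/symbol

Probabilities are the counts divided by 200.
Repeatedly combine the two least-probable nodes; the expected code length is the sum of the merged weights.
merge 9/100 + 1/10 → 19/100
merge 23/200 + 19/100 → 61/200
merge 41/200 + 6/25 → 89/200
merge 1/4 + 61/200 → 111/200
merge 89/200 + 111/200 → 1
L = 19/100 + 61/200 + 89/200 + 111/200 + 1 = 499/200 = 2.495 bits/symbol.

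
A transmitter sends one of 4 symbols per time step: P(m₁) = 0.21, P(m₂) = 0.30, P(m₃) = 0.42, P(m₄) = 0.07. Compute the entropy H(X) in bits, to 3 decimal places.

1.788 bits

H = −Σ pᵢ log₂ pᵢ.
−0.21·log₂(0.21) = 0.4728
−0.30·log₂(0.30) = 0.5211
−0.42·log₂(0.42) = 0.5256
−0.07·log₂(0.07) = 0.2686
Sum ≈ 1.7881 → 1.788 bits.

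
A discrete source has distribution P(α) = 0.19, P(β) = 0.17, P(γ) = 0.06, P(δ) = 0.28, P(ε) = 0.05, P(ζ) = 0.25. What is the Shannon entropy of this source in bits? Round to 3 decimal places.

H = −Σ pᵢ log₂ pᵢ.
−0.19·log₂(0.19) = 0.4552
−0.17·log₂(0.17) = 0.4346
−0.06·log₂(0.06) = 0.2435
−0.28·log₂(0.28) = 0.5142
−0.05·log₂(0.05) = 0.2161
−0.25·log₂(0.25) = 0.5000
Sum ≈ 2.3637 → 2.364 bits.

2.364 bits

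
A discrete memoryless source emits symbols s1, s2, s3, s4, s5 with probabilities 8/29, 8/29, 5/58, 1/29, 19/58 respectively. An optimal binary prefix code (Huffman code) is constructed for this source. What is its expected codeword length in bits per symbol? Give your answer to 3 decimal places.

2.121 bits/symbol

Repeatedly combine the two least-probable nodes; the expected code length is the sum of the merged weights.
merge 1/29 + 5/58 → 7/58
merge 7/58 + 8/29 → 23/58
merge 8/29 + 19/58 → 35/58
merge 23/58 + 35/58 → 1
L = 7/58 + 23/58 + 35/58 + 1 = 123/58 ≈ 2.121 bits/symbol.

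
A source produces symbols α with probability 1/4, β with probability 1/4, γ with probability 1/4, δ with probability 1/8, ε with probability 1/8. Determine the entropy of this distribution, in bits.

2.25 bits

Each probability is a power of 1/2, so log₂(1/p) is an integer.
H = Σ p·log₂(1/p) = 1/4·2 + 1/4·2 + 1/4·2 + 1/8·3 + 1/8·3 = 2.25 bits.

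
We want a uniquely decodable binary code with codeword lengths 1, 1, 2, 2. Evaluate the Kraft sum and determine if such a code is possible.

1.5; no

With common denominator 2^2 = 4: Σ 2^(−ℓᵢ) = 2/4 + 2/4 + 1/4 + 1/4 = 6/4 = 1.5.
Kraft's inequality requires Σ ≤ 1; here Σ = 1.5 > 1, so no such prefix code exists.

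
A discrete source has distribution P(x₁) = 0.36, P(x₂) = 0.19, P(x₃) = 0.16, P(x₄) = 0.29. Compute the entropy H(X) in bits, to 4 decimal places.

1.9268 bits

H = −Σ pᵢ log₂ pᵢ.
−0.36·log₂(0.36) = 0.5306
−0.19·log₂(0.19) = 0.4552
−0.16·log₂(0.16) = 0.4230
−0.29·log₂(0.29) = 0.5179
Sum ≈ 1.9268 → 1.9268 bits.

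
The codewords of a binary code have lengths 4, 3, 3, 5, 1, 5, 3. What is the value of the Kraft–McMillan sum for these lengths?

1

With common denominator 2^5 = 32: Σ 2^(−ℓᵢ) = 2/32 + 4/32 + 4/32 + 1/32 + 16/32 + 1/32 + 4/32 = 32/32 = 1.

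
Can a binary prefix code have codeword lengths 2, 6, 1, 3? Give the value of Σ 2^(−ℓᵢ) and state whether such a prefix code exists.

With common denominator 2^6 = 64: Σ 2^(−ℓᵢ) = 16/64 + 1/64 + 32/64 + 8/64 = 57/64 = 0.890625.
Kraft's inequality requires Σ ≤ 1; here Σ = 0.890625 ≤ 1, so such a prefix code exists.

0.890625; yes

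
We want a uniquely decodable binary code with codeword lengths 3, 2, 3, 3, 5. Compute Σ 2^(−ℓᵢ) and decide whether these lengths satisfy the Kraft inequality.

With common denominator 2^5 = 32: Σ 2^(−ℓᵢ) = 4/32 + 8/32 + 4/32 + 4/32 + 1/32 = 21/32 = 0.65625.
Kraft's inequality requires Σ ≤ 1; here Σ = 0.65625 ≤ 1, so such a prefix code exists.

0.65625; yes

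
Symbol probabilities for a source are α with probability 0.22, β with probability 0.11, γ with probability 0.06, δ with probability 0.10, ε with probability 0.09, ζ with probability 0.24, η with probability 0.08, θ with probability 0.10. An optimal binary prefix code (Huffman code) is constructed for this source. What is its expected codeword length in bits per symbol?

Repeatedly combine the two least-probable nodes; the expected code length is the sum of the merged weights.
merge 3/50 + 2/25 → 7/50
merge 9/100 + 1/10 → 19/100
merge 1/10 + 11/100 → 21/100
merge 7/50 + 19/100 → 33/100
merge 21/100 + 11/50 → 43/100
merge 6/25 + 33/100 → 57/100
merge 43/100 + 57/100 → 1
L = 7/50 + 19/100 + 21/100 + 33/100 + 43/100 + 57/100 + 1 = 287/100 = 2.87 bits/symbol.

2.87 bits/symbol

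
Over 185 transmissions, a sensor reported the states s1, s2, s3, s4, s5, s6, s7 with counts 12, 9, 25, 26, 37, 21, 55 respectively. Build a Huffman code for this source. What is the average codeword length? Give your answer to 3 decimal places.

Probabilities are the counts divided by 185.
Repeatedly combine the two least-probable nodes; the expected code length is the sum of the merged weights.
merge 9/185 + 12/185 → 21/185
merge 21/185 + 21/185 → 42/185
merge 5/37 + 26/185 → 51/185
merge 1/5 + 42/185 → 79/185
merge 51/185 + 11/37 → 106/185
merge 79/185 + 106/185 → 1
L = 21/185 + 42/185 + 51/185 + 79/185 + 106/185 + 1 = 484/185 ≈ 2.616 bits/symbol.

2.616 bits/symbol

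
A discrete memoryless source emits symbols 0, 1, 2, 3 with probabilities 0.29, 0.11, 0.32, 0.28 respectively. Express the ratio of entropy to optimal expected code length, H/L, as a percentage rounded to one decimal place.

95.4%

Entropy H = −Σ p log₂ p ≈ 1.9084 bits.
Huffman merges: 11/100+7/25→39/100; 29/100+8/25→61/100; 39/100+61/100→1. L = 2 ≈ 2.0000.
Efficiency = H/L = 1.9084/2.0000 = 95.4%.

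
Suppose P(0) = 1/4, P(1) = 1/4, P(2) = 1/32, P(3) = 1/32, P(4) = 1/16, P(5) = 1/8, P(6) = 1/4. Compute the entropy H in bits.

2.4375 bits

Each probability is a power of 1/2, so log₂(1/p) is an integer.
H = Σ p·log₂(1/p) = 1/4·2 + 1/4·2 + 1/32·5 + 1/32·5 + 1/16·4 + 1/8·3 + 1/4·2 = 2.4375 bits.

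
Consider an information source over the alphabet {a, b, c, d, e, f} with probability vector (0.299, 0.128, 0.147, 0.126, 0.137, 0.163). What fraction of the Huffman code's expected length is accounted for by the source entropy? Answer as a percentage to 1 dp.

98.6%

Entropy H = −Σ p log₂ p ≈ 2.5030 bits.
Huffman merges: 63/500+16/125→127/500; 137/1000+147/1000→71/250; 163/1000+127/500→417/1000; 71/250+299/1000→583/1000; 417/1000+583/1000→1. L = 1269/500 ≈ 2.5380.
Efficiency = H/L = 2.5030/2.5380 = 98.6%.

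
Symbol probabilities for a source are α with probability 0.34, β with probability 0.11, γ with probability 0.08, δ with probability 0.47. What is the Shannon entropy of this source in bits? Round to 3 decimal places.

H = −Σ pᵢ log₂ pᵢ.
−0.34·log₂(0.34) = 0.5292
−0.11·log₂(0.11) = 0.3503
−0.08·log₂(0.08) = 0.2915
−0.47·log₂(0.47) = 0.5120
Sum ≈ 1.6829 → 1.683 bits.

1.683 bits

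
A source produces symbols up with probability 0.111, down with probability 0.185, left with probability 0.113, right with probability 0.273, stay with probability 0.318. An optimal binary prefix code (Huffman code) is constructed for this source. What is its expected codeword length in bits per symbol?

Repeatedly combine the two least-probable nodes; the expected code length is the sum of the merged weights.
merge 111/1000 + 113/1000 → 28/125
merge 37/200 + 28/125 → 409/1000
merge 273/1000 + 159/500 → 591/1000
merge 409/1000 + 591/1000 → 1
L = 28/125 + 409/1000 + 591/1000 + 1 = 278/125 = 2.224 bits/symbol.

2.224 bits/symbol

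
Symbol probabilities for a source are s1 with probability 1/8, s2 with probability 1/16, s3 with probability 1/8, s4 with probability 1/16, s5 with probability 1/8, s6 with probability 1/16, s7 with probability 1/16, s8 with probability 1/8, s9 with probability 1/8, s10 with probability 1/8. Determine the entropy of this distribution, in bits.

Each probability is a power of 1/2, so log₂(1/p) is an integer.
H = Σ p·log₂(1/p) = 1/8·3 + 1/16·4 + 1/8·3 + 1/16·4 + 1/8·3 + 1/16·4 + 1/16·4 + 1/8·3 + 1/8·3 + 1/8·3 = 3.25 bits.

3.25 bits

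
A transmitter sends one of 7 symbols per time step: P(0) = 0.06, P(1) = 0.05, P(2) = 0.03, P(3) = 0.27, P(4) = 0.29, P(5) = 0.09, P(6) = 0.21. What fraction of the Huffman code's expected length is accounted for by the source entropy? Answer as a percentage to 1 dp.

Entropy H = −Σ p log₂ p ≈ 2.4248 bits.
Huffman merges: 3/100+1/20→2/25; 3/50+2/25→7/50; 9/100+7/50→23/100; 21/100+23/100→11/25; 27/100+29/100→14/25; 11/25+14/25→1. L = 49/20 ≈ 2.4500.
Efficiency = H/L = 2.4248/2.4500 = 99.0%.

99.0%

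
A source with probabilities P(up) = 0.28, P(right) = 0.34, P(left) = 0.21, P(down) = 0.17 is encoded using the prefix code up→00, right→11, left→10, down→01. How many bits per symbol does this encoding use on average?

2 bits/symbol

L̄ = Σ pᵢ·ℓᵢ = 0.28·2 + 0.34·2 + 0.21·2 + 0.17·2 = 2 bits/symbol.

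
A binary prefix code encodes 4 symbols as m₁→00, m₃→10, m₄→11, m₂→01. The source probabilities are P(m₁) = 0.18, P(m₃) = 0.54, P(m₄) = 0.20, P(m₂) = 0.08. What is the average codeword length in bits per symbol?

2 bits/symbol

L̄ = Σ pᵢ·ℓᵢ = 0.18·2 + 0.54·2 + 0.20·2 + 0.08·2 = 2 bits/symbol.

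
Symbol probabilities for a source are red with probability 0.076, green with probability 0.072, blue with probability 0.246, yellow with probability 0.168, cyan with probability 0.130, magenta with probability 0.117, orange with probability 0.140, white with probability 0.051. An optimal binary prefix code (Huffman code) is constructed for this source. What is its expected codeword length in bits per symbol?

Repeatedly combine the two least-probable nodes; the expected code length is the sum of the merged weights.
merge 51/1000 + 9/125 → 123/1000
merge 19/250 + 117/1000 → 193/1000
merge 123/1000 + 13/100 → 253/1000
merge 7/50 + 21/125 → 77/250
merge 193/1000 + 123/500 → 439/1000
merge 253/1000 + 77/250 → 561/1000
merge 439/1000 + 561/1000 → 1
L = 123/1000 + 193/1000 + 253/1000 + 77/250 + 439/1000 + 561/1000 + 1 = 2877/1000 = 2.877 bits/symbol.

2.877 bits/symbol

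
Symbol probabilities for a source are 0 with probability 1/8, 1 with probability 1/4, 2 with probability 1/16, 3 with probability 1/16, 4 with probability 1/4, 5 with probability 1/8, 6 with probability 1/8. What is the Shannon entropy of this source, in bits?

Each probability is a power of 1/2, so log₂(1/p) is an integer.
H = Σ p·log₂(1/p) = 1/8·3 + 1/4·2 + 1/16·4 + 1/16·4 + 1/4·2 + 1/8·3 + 1/8·3 = 2.625 bits.

2.625 bits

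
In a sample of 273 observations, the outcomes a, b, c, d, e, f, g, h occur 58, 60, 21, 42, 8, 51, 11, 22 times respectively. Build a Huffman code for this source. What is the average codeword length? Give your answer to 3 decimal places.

Probabilities are the counts divided by 273.
Repeatedly combine the two least-probable nodes; the expected code length is the sum of the merged weights.
merge 8/273 + 11/273 → 19/273
merge 19/273 + 1/13 → 40/273
merge 22/273 + 40/273 → 62/273
merge 2/13 + 17/91 → 31/91
merge 58/273 + 20/91 → 118/273
merge 62/273 + 31/91 → 155/273
merge 118/273 + 155/273 → 1
L = 19/273 + 40/273 + 62/273 + 31/91 + 118/273 + 155/273 + 1 = 760/273 ≈ 2.784 bits/symbol.

2.784 bits/symbol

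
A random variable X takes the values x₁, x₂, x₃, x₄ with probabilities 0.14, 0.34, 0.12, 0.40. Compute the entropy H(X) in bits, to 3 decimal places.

H = −Σ pᵢ log₂ pᵢ.
−0.14·log₂(0.14) = 0.3971
−0.34·log₂(0.34) = 0.5292
−0.12·log₂(0.12) = 0.3671
−0.40·log₂(0.40) = 0.5288
Sum ≈ 1.8221 → 1.822 bits.

1.822 bits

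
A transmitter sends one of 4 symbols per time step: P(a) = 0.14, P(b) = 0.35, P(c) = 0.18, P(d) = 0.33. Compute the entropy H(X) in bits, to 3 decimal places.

1.900 bits

H = −Σ pᵢ log₂ pᵢ.
−0.14·log₂(0.14) = 0.3971
−0.35·log₂(0.35) = 0.5301
−0.18·log₂(0.18) = 0.4453
−0.33·log₂(0.33) = 0.5278
Sum ≈ 1.9003 → 1.900 bits.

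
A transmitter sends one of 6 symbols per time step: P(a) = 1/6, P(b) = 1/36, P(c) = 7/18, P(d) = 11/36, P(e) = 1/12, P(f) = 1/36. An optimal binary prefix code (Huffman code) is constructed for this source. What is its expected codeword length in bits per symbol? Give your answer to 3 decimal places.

Repeatedly combine the two least-probable nodes; the expected code length is the sum of the merged weights.
merge 1/36 + 1/36 → 1/18
merge 1/18 + 1/12 → 5/36
merge 5/36 + 1/6 → 11/36
merge 11/36 + 11/36 → 11/18
merge 7/18 + 11/18 → 1
L = 1/18 + 5/36 + 11/36 + 11/18 + 1 = 19/9 ≈ 2.111 bits/symbol.

2.111 bits/symbol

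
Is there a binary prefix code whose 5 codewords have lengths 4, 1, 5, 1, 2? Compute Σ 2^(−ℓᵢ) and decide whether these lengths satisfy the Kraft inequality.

1.34375; no

With common denominator 2^5 = 32: Σ 2^(−ℓᵢ) = 2/32 + 16/32 + 1/32 + 16/32 + 8/32 = 43/32 = 1.34375.
Kraft's inequality requires Σ ≤ 1; here Σ = 1.34375 > 1, so no such prefix code exists.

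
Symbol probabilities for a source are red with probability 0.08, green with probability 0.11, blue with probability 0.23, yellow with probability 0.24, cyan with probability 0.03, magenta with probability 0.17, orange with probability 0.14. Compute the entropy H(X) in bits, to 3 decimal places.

H = −Σ pᵢ log₂ pᵢ.
−0.08·log₂(0.08) = 0.2915
−0.11·log₂(0.11) = 0.3503
−0.23·log₂(0.23) = 0.4877
−0.24·log₂(0.24) = 0.4941
−0.03·log₂(0.03) = 0.1518
−0.17·log₂(0.17) = 0.4346
−0.14·log₂(0.14) = 0.3971
Sum ≈ 2.6071 → 2.607 bits.

2.607 bits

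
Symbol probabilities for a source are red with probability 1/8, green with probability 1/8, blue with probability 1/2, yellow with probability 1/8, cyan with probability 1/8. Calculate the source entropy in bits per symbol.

2 bits

Each probability is a power of 1/2, so log₂(1/p) is an integer.
H = Σ p·log₂(1/p) = 1/8·3 + 1/8·3 + 1/2·1 + 1/8·3 + 1/8·3 = 2 bits.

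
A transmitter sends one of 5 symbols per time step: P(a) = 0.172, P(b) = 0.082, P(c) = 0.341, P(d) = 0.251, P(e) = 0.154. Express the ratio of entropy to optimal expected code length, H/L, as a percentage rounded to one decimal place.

97.4%

Entropy H = −Σ p log₂ p ≈ 2.1782 bits.
Huffman merges: 41/500+77/500→59/250; 43/250+59/250→51/125; 251/1000+341/1000→74/125; 51/125+74/125→1. L = 559/250 ≈ 2.2360.
Efficiency = H/L = 2.1782/2.2360 = 97.4%.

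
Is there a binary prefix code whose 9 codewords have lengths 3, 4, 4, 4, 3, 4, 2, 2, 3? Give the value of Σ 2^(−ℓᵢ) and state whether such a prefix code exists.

1.125; no

With common denominator 2^4 = 16: Σ 2^(−ℓᵢ) = 2/16 + 1/16 + 1/16 + 1/16 + 2/16 + 1/16 + 4/16 + 4/16 + 2/16 = 18/16 = 1.125.
Kraft's inequality requires Σ ≤ 1; here Σ = 1.125 > 1, so no such prefix code exists.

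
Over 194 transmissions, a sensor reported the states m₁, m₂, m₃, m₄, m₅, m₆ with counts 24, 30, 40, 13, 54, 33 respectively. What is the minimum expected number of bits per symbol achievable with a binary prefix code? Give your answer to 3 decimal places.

Probabilities are the counts divided by 194.
Repeatedly combine the two least-probable nodes; the expected code length is the sum of the merged weights.
merge 13/194 + 12/97 → 37/194
merge 15/97 + 33/194 → 63/194
merge 37/194 + 20/97 → 77/194
merge 27/97 + 63/194 → 117/194
merge 77/194 + 117/194 → 1
L = 37/194 + 63/194 + 77/194 + 117/194 + 1 = 244/97 ≈ 2.515 bits/symbol.

2.515 bits/symbol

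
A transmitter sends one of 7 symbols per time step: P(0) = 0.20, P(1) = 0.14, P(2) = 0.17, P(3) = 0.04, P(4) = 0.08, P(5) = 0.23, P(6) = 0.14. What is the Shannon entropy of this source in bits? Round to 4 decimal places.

2.6581 bits

H = −Σ pᵢ log₂ pᵢ.
−0.20·log₂(0.20) = 0.4644
−0.14·log₂(0.14) = 0.3971
−0.17·log₂(0.17) = 0.4346
−0.04·log₂(0.04) = 0.1858
−0.08·log₂(0.08) = 0.2915
−0.23·log₂(0.23) = 0.4877
−0.14·log₂(0.14) = 0.3971
Sum ≈ 2.6581 → 2.6581 bits.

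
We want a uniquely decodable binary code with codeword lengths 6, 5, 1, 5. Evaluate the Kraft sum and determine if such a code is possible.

With common denominator 2^6 = 64: Σ 2^(−ℓᵢ) = 1/64 + 2/64 + 32/64 + 2/64 = 37/64 = 0.578125.
Kraft's inequality requires Σ ≤ 1; here Σ = 0.578125 ≤ 1, so such a prefix code exists.

0.578125; yes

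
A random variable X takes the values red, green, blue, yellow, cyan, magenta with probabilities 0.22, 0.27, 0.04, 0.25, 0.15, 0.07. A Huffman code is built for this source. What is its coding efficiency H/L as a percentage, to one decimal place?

99.4%

Entropy H = −Σ p log₂ p ≈ 2.3554 bits.
Huffman merges: 1/25+7/100→11/100; 11/100+3/20→13/50; 11/50+1/4→47/100; 13/50+27/100→53/100; 47/100+53/100→1. L = 237/100 ≈ 2.3700.
Efficiency = H/L = 2.3554/2.3700 = 99.4%.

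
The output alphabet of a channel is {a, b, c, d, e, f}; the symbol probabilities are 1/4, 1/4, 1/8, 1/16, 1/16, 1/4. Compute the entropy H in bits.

Each probability is a power of 1/2, so log₂(1/p) is an integer.
H = Σ p·log₂(1/p) = 1/4·2 + 1/4·2 + 1/8·3 + 1/16·4 + 1/16·4 + 1/4·2 = 2.375 bits.

2.375 bits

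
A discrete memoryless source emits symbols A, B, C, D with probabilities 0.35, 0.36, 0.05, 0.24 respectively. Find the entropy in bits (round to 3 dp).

1.771 bits

H = −Σ pᵢ log₂ pᵢ.
−0.35·log₂(0.35) = 0.5301
−0.36·log₂(0.36) = 0.5306
−0.05·log₂(0.05) = 0.2161
−0.24·log₂(0.24) = 0.4941
Sum ≈ 1.7709 → 1.771 bits.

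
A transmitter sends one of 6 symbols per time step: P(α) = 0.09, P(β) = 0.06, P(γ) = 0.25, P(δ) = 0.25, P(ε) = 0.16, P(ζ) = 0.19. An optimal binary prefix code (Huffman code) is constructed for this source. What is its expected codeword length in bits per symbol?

2.46 bits/symbol

Repeatedly combine the two least-probable nodes; the expected code length is the sum of the merged weights.
merge 3/50 + 9/100 → 3/20
merge 3/20 + 4/25 → 31/100
merge 19/100 + 1/4 → 11/25
merge 1/4 + 31/100 → 14/25
merge 11/25 + 14/25 → 1
L = 3/20 + 31/100 + 11/25 + 14/25 + 1 = 123/50 = 2.46 bits/symbol.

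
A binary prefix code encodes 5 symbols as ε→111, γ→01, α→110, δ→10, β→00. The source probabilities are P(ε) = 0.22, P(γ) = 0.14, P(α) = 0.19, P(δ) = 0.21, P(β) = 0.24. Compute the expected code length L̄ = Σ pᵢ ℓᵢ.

2.41 bits/symbol

L̄ = Σ pᵢ·ℓᵢ = 0.22·3 + 0.14·2 + 0.19·3 + 0.21·2 + 0.24·2 = 2.41 bits/symbol.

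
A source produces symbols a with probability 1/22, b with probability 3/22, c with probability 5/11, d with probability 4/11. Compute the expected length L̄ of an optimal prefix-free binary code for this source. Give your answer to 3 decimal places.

1.727 bits/symbol

Repeatedly combine the two least-probable nodes; the expected code length is the sum of the merged weights.
merge 1/22 + 3/22 → 2/11
merge 2/11 + 4/11 → 6/11
merge 5/11 + 6/11 → 1
L = 2/11 + 6/11 + 1 = 19/11 ≈ 1.727 bits/symbol.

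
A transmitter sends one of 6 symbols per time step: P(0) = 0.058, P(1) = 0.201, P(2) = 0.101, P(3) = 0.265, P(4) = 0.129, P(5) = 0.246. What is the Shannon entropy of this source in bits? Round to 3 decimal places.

2.424 bits

H = −Σ pᵢ log₂ pᵢ.
−0.058·log₂(0.058) = 0.2383
−0.201·log₂(0.201) = 0.4653
−0.101·log₂(0.101) = 0.3341
−0.265·log₂(0.265) = 0.5077
−0.129·log₂(0.129) = 0.3811
−0.246·log₂(0.246) = 0.4977
Sum ≈ 2.4242 → 2.424 bits.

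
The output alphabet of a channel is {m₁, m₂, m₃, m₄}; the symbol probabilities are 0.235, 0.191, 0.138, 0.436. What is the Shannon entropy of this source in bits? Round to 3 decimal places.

H = −Σ pᵢ log₂ pᵢ.
−0.235·log₂(0.235) = 0.4910
−0.191·log₂(0.191) = 0.4562
−0.138·log₂(0.138) = 0.3943
−0.436·log₂(0.436) = 0.5222
Sum ≈ 1.8636 → 1.864 bits.

1.864 bits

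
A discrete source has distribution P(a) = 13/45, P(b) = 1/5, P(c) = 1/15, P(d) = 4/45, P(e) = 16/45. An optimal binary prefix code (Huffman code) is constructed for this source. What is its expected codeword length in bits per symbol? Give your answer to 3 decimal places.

2.156 bits/symbol

Repeatedly combine the two least-probable nodes; the expected code length is the sum of the merged weights.
merge 1/15 + 4/45 → 7/45
merge 7/45 + 1/5 → 16/45
merge 13/45 + 16/45 → 29/45
merge 16/45 + 29/45 → 1
L = 7/45 + 16/45 + 29/45 + 1 = 97/45 ≈ 2.156 bits/symbol.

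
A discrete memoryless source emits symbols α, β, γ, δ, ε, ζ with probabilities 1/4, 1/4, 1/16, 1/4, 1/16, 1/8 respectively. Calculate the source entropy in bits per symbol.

Each probability is a power of 1/2, so log₂(1/p) is an integer.
H = Σ p·log₂(1/p) = 1/4·2 + 1/4·2 + 1/16·4 + 1/4·2 + 1/16·4 + 1/8·3 = 2.375 bits.

2.375 bits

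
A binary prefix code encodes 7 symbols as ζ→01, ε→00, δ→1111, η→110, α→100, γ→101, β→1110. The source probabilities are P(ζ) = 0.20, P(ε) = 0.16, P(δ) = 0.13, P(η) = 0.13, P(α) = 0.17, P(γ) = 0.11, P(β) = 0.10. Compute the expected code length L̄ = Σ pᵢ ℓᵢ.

2.87 bits/symbol

L̄ = Σ pᵢ·ℓᵢ = 0.20·2 + 0.16·2 + 0.13·4 + 0.13·3 + 0.17·3 + 0.11·3 + 0.10·4 = 2.87 bits/symbol.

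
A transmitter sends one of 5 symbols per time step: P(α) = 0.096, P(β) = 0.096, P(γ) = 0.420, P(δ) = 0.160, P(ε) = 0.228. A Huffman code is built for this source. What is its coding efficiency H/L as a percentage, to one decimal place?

98.1%

Entropy H = −Σ p log₂ p ≈ 2.0841 bits.
Huffman merges: 12/125+12/125→24/125; 4/25+24/125→44/125; 57/250+44/125→29/50; 21/50+29/50→1. L = 531/250 ≈ 2.1240.
Efficiency = H/L = 2.0841/2.1240 = 98.1%.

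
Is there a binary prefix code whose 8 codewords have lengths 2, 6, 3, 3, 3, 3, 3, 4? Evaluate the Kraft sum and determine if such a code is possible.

0.953125; yes

With common denominator 2^6 = 64: Σ 2^(−ℓᵢ) = 16/64 + 1/64 + 8/64 + 8/64 + 8/64 + 8/64 + 8/64 + 4/64 = 61/64 = 0.953125.
Kraft's inequality requires Σ ≤ 1; here Σ = 0.953125 ≤ 1, so such a prefix code exists.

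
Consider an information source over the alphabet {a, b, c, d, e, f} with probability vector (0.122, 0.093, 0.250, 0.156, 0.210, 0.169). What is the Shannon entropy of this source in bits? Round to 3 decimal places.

H = −Σ pᵢ log₂ pᵢ.
−0.122·log₂(0.122) = 0.3703
−0.093·log₂(0.093) = 0.3187
−0.250·log₂(0.250) = 0.5000
−0.156·log₂(0.156) = 0.4181
−0.210·log₂(0.210) = 0.4728
−0.169·log₂(0.169) = 0.4335
Sum ≈ 2.5134 → 2.513 bits.

2.513 bits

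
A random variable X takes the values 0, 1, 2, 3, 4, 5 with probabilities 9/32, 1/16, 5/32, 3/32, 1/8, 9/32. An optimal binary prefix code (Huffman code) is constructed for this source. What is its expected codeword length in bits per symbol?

2.4375 bits/symbol

Repeatedly combine the two least-probable nodes; the expected code length is the sum of the merged weights.
merge 1/16 + 3/32 → 5/32
merge 1/8 + 5/32 → 9/32
merge 5/32 + 9/32 → 7/16
merge 9/32 + 9/32 → 9/16
merge 7/16 + 9/16 → 1
L = 5/32 + 9/32 + 7/16 + 9/16 + 1 = 39/16 = 2.4375 bits/symbol.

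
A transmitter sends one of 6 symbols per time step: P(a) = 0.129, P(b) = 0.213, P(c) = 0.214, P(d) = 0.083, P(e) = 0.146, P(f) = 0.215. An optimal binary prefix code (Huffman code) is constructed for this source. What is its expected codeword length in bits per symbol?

Repeatedly combine the two least-probable nodes; the expected code length is the sum of the merged weights.
merge 83/1000 + 129/1000 → 53/250
merge 73/500 + 53/250 → 179/500
merge 213/1000 + 107/500 → 427/1000
merge 43/200 + 179/500 → 573/1000
merge 427/1000 + 573/1000 → 1
L = 53/250 + 179/500 + 427/1000 + 573/1000 + 1 = 257/100 = 2.57 bits/symbol.

2.57 bits/symbol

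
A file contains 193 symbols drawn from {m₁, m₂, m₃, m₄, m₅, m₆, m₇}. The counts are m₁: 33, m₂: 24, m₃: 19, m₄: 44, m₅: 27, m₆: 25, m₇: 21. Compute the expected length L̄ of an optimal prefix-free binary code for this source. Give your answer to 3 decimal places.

Probabilities are the counts divided by 193.
Repeatedly combine the two least-probable nodes; the expected code length is the sum of the merged weights.
merge 19/193 + 21/193 → 40/193
merge 24/193 + 25/193 → 49/193
merge 27/193 + 33/193 → 60/193
merge 40/193 + 44/193 → 84/193
merge 49/193 + 60/193 → 109/193
merge 84/193 + 109/193 → 1
L = 40/193 + 49/193 + 60/193 + 84/193 + 109/193 + 1 = 535/193 ≈ 2.772 bits/symbol.

2.772 bits/symbol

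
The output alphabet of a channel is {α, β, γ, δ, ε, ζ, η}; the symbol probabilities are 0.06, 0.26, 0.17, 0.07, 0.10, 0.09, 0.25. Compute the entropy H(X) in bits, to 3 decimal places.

2.597 bits

H = −Σ pᵢ log₂ pᵢ.
−0.06·log₂(0.06) = 0.2435
−0.26·log₂(0.26) = 0.5053
−0.17·log₂(0.17) = 0.4346
−0.07·log₂(0.07) = 0.2686
−0.10·log₂(0.10) = 0.3322
−0.09·log₂(0.09) = 0.3127
−0.25·log₂(0.25) = 0.5000
Sum ≈ 2.5968 → 2.597 bits.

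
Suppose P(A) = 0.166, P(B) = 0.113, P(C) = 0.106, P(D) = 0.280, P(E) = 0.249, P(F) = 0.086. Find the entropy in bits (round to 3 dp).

H = −Σ pᵢ log₂ pᵢ.
−0.166·log₂(0.166) = 0.4301
−0.113·log₂(0.113) = 0.3555
−0.106·log₂(0.106) = 0.3432
−0.280·log₂(0.280) = 0.5142
−0.249·log₂(0.249) = 0.4994
−0.086·log₂(0.086) = 0.3044
Sum ≈ 2.4468 → 2.447 bits.

2.447 bits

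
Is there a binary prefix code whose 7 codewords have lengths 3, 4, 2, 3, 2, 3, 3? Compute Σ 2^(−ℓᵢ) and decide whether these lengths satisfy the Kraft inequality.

1.0625; no

With common denominator 2^4 = 16: Σ 2^(−ℓᵢ) = 2/16 + 1/16 + 4/16 + 2/16 + 4/16 + 2/16 + 2/16 = 17/16 = 1.0625.
Kraft's inequality requires Σ ≤ 1; here Σ = 1.0625 > 1, so no such prefix code exists.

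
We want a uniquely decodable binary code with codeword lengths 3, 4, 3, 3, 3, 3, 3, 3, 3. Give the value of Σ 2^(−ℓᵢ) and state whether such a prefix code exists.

1.0625; no

With common denominator 2^4 = 16: Σ 2^(−ℓᵢ) = 2/16 + 1/16 + 2/16 + 2/16 + 2/16 + 2/16 + 2/16 + 2/16 + 2/16 = 17/16 = 1.0625.
Kraft's inequality requires Σ ≤ 1; here Σ = 1.0625 > 1, so no such prefix code exists.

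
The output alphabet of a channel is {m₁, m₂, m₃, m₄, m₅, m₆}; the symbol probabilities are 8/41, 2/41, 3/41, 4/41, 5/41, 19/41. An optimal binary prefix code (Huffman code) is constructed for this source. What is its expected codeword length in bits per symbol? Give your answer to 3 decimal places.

Repeatedly combine the two least-probable nodes; the expected code length is the sum of the merged weights.
merge 2/41 + 3/41 → 5/41
merge 4/41 + 5/41 → 9/41
merge 5/41 + 8/41 → 13/41
merge 9/41 + 13/41 → 22/41
merge 19/41 + 22/41 → 1
L = 5/41 + 9/41 + 13/41 + 22/41 + 1 = 90/41 ≈ 2.195 bits/symbol.

2.195 bits/symbol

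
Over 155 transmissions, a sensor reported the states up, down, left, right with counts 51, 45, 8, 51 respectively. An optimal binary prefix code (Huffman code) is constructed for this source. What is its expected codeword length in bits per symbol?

2 bits/symbol

Probabilities are the counts divided by 155.
Repeatedly combine the two least-probable nodes; the expected code length is the sum of the merged weights.
merge 8/155 + 9/31 → 53/155
merge 51/155 + 51/155 → 102/155
merge 53/155 + 102/155 → 1
L = 53/155 + 102/155 + 1 = 2 bits/symbol.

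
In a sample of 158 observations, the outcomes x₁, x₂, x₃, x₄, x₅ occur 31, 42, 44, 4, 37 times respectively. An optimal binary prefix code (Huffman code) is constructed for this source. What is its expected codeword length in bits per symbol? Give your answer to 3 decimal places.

2.222 bits/symbol

Probabilities are the counts divided by 158.
Repeatedly combine the two least-probable nodes; the expected code length is the sum of the merged weights.
merge 2/79 + 31/158 → 35/158
merge 35/158 + 37/158 → 36/79
merge 21/79 + 22/79 → 43/79
merge 36/79 + 43/79 → 1
L = 35/158 + 36/79 + 43/79 + 1 = 351/158 ≈ 2.222 bits/symbol.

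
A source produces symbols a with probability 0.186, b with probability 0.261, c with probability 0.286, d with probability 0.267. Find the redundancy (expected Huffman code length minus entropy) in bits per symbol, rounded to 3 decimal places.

0.018 bits

Entropy H = −Σ p log₂ p ≈ 1.9823 bits.
Huffman merges: 93/500+261/1000→447/1000; 267/1000+143/500→553/1000; 447/1000+553/1000→1. L = 2 ≈ 2.0000.
L − H = 2.0000 − 1.9823 = 0.018 bits.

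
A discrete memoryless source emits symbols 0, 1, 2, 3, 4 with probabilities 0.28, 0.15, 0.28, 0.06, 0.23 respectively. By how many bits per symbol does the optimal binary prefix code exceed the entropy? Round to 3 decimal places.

0.040 bits

Entropy H = −Σ p log₂ p ≈ 2.1702 bits.
Huffman merges: 3/50+3/20→21/100; 21/100+23/100→11/25; 7/25+7/25→14/25; 11/25+14/25→1. L = 221/100 ≈ 2.2100.
L − H = 2.2100 − 2.1702 = 0.040 bits.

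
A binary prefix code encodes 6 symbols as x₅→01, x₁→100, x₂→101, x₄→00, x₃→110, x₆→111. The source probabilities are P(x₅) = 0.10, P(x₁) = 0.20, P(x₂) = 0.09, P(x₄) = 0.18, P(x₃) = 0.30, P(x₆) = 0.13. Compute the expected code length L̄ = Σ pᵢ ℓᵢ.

2.72 bits/symbol

L̄ = Σ pᵢ·ℓᵢ = 0.10·2 + 0.20·3 + 0.09·3 + 0.18·2 + 0.30·3 + 0.13·3 = 2.72 bits/symbol.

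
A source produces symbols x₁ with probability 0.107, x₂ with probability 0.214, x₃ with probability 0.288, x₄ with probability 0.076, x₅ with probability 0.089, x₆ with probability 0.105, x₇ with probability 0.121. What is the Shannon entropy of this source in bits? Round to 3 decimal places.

H = −Σ pᵢ log₂ pᵢ.
−0.107·log₂(0.107) = 0.3450
−0.214·log₂(0.214) = 0.4760
−0.288·log₂(0.288) = 0.5172
−0.076·log₂(0.076) = 0.2826
−0.089·log₂(0.089) = 0.3106
−0.105·log₂(0.105) = 0.3414
−0.121·log₂(0.121) = 0.3687
Sum ≈ 2.6415 → 2.641 bits.

2.641 bits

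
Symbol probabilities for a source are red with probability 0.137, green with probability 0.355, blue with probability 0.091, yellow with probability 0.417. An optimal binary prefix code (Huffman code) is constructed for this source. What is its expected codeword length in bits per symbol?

1.811 bits/symbol

Repeatedly combine the two least-probable nodes; the expected code length is the sum of the merged weights.
merge 91/1000 + 137/1000 → 57/250
merge 57/250 + 71/200 → 583/1000
merge 417/1000 + 583/1000 → 1
L = 57/250 + 583/1000 + 1 = 1811/1000 = 1.811 bits/symbol.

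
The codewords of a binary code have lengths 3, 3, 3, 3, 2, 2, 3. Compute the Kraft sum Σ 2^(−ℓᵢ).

With common denominator 2^3 = 8: Σ 2^(−ℓᵢ) = 1/8 + 1/8 + 1/8 + 1/8 + 2/8 + 2/8 + 1/8 = 9/8 = 1.125.

1.125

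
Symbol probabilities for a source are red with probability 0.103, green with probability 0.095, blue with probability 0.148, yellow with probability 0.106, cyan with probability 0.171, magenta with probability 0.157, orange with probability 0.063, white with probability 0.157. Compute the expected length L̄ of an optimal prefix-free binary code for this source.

Repeatedly combine the two least-probable nodes; the expected code length is the sum of the merged weights.
merge 63/1000 + 19/200 → 79/500
merge 103/1000 + 53/500 → 209/1000
merge 37/250 + 157/1000 → 61/200
merge 157/1000 + 79/500 → 63/200
merge 171/1000 + 209/1000 → 19/50
merge 61/200 + 63/200 → 31/50
merge 19/50 + 31/50 → 1
L = 79/500 + 209/1000 + 61/200 + 63/200 + 19/50 + 31/50 + 1 = 2987/1000 = 2.987 bits/symbol.

2.987 bits/symbol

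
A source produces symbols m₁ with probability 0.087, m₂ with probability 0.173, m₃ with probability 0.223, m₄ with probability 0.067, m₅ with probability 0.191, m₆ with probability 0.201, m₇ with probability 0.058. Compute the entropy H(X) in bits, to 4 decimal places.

2.6481 bits

H = −Σ pᵢ log₂ pᵢ.
−0.087·log₂(0.087) = 0.3065
−0.173·log₂(0.173) = 0.4379
−0.223·log₂(0.223) = 0.4828
−0.067·log₂(0.067) = 0.2613
−0.191·log₂(0.191) = 0.4562
−0.201·log₂(0.201) = 0.4653
−0.058·log₂(0.058) = 0.2383
Sum ≈ 2.6481 → 2.6481 bits.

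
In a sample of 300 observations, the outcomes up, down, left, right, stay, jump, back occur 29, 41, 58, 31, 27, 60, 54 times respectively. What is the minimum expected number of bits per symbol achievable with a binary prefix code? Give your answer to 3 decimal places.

2.793 bits/symbol

Probabilities are the counts divided by 300.
Repeatedly combine the two least-probable nodes; the expected code length is the sum of the merged weights.
merge 9/100 + 29/300 → 14/75
merge 31/300 + 41/300 → 6/25
merge 9/50 + 14/75 → 11/30
merge 29/150 + 1/5 → 59/150
merge 6/25 + 11/30 → 91/150
merge 59/150 + 91/150 → 1
L = 14/75 + 6/25 + 11/30 + 59/150 + 91/150 + 1 = 419/150 ≈ 2.793 bits/symbol.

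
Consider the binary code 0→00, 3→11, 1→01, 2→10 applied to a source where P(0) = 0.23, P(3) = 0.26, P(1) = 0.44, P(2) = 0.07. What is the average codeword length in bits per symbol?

L̄ = Σ pᵢ·ℓᵢ = 0.23·2 + 0.26·2 + 0.44·2 + 0.07·2 = 2 bits/symbol.

2 bits/symbol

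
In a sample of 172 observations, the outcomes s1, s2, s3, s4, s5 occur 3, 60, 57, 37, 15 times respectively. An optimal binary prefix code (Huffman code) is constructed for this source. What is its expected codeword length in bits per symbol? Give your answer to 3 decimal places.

Probabilities are the counts divided by 172.
Repeatedly combine the two least-probable nodes; the expected code length is the sum of the merged weights.
merge 3/172 + 15/172 → 9/86
merge 9/86 + 37/172 → 55/172
merge 55/172 + 57/172 → 28/43
merge 15/43 + 28/43 → 1
L = 9/86 + 55/172 + 28/43 + 1 = 357/172 ≈ 2.076 bits/symbol.

2.076 bits/symbol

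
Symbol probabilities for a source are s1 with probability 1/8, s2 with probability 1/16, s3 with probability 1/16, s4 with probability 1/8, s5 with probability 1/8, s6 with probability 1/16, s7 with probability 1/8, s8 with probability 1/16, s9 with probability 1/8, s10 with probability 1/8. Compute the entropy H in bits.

3.25 bits

Each probability is a power of 1/2, so log₂(1/p) is an integer.
H = Σ p·log₂(1/p) = 1/8·3 + 1/16·4 + 1/16·4 + 1/8·3 + 1/8·3 + 1/16·4 + 1/8·3 + 1/16·4 + 1/8·3 + 1/8·3 = 3.25 bits.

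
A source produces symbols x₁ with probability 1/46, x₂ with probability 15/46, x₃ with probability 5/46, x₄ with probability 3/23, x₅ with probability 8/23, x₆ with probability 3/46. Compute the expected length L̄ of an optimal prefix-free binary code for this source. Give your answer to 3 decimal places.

2.261 bits/symbol

Repeatedly combine the two least-probable nodes; the expected code length is the sum of the merged weights.
merge 1/46 + 3/46 → 2/23
merge 2/23 + 5/46 → 9/46
merge 3/23 + 9/46 → 15/46
merge 15/46 + 15/46 → 15/23
merge 8/23 + 15/23 → 1
L = 2/23 + 9/46 + 15/46 + 15/23 + 1 = 52/23 ≈ 2.261 bits/symbol.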